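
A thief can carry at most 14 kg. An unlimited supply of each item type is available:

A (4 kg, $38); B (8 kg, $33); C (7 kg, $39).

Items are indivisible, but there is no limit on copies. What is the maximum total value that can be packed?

Best value-per-unit is A at 38/4, and filling with it alone uses weight 3×4=12. No mix of the others beats 3×38 = 114.

$114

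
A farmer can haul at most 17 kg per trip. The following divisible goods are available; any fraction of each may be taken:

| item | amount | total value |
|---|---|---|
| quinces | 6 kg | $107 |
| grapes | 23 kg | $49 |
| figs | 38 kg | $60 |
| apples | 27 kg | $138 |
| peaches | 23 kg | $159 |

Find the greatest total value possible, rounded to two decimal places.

183.04

Take in order of value per unit:
- quinces (107/6 per unit): all 6 → value 107, running total 107.00
- peaches (159/23 per unit): 11 of 23 → value 11×159/23 = 76.0435, running total 183.04
Total 183.04.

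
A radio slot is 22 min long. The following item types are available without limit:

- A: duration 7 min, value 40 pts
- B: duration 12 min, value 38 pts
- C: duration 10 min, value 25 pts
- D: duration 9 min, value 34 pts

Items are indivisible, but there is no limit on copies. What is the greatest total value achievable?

120 pts

Best value-per-unit is A at 40/7, and filling with it alone uses duration 3×7=21. No mix of the others beats 3×40 = 120.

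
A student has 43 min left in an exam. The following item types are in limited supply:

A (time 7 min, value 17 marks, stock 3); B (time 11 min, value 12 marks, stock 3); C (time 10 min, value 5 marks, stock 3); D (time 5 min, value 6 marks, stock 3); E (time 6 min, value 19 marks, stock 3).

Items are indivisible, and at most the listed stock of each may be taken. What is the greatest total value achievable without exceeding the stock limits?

108 marks

Top feasible selections:
- 3×A + 3×E: time 39, value 108
- 2×A + 2×D + 3×E: time 42, value 103
- 2×A + 1×B + 3×E: time 43, value 103
Best: 108 marks.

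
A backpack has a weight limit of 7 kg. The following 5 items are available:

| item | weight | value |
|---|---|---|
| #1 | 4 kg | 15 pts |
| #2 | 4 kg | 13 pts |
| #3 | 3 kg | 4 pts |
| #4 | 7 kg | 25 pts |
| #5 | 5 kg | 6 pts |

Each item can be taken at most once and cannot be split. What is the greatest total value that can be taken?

25 pts

Check high-value combinations within 7 kg:
- #4: weight 7, value 25
- #1+#3: weight 4+3=7, value 15+4=19
- #2+#3: weight 4+3=7, value 13+4=17
Best: 25 pts.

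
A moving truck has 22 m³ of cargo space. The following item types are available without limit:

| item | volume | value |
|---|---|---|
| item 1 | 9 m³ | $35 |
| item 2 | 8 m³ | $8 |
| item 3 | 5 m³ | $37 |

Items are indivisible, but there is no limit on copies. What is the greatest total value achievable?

$148

Best value-per-unit is item 3 at 37/5, and filling with it alone uses volume 4×5=20. No mix of the others beats 4×37 = 148.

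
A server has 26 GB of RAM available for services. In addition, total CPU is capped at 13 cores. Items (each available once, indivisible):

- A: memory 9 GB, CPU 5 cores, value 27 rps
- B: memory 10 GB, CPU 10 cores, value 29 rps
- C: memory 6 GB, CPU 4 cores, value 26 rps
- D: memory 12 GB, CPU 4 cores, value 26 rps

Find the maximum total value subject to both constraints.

53 rps

Feasible sets respecting both limits:
- A+C: memory 15, CPU 9, value 53
- A+D: memory 21, CPU 9, value 53
- C+D: memory 18, CPU 8, value 52
- B: memory 10, CPU 10, value 29
Best: 53 rps.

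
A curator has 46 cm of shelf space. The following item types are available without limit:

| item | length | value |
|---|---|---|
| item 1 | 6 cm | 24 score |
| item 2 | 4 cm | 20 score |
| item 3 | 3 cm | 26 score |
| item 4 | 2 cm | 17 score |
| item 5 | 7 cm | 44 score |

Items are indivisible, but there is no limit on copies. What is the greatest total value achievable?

398 score

Best value-per-unit is item 3 at 26/3; filling with it alone gives 15×26 = 390.
Optimal mix: 14×item 3 + 2×item 4 → length 46, value 398.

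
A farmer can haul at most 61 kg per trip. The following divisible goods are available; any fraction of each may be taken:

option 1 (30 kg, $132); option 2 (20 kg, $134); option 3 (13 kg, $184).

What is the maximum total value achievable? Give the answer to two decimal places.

Take in order of value per unit:
- option 3 (184/13 per unit): all 13 → value 184, running total 184.00
- option 2 (134/20 per unit): all 20 → value 134, running total 318.00
- option 1 (132/30 per unit): 28 of 30 → value 28×132/30 = 123.2000, running total 441.20
Total 441.20.

441.20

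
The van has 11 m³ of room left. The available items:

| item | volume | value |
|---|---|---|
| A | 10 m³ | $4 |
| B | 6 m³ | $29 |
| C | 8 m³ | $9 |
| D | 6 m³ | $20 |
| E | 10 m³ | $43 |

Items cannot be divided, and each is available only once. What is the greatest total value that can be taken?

$43

Check high-value combinations within 11 m³:
- E: volume 10, value 43
- B: volume 6, value 29
- D: volume 6, value 20
- C: volume 8, value 9
Best: $43.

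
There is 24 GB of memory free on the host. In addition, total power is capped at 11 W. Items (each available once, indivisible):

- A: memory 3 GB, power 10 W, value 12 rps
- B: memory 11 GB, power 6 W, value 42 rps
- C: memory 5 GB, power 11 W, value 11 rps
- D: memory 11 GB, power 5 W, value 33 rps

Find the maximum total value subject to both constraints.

Feasible sets respecting both limits:
- B+D: memory 22, power 11, value 75
- B: memory 11, power 6, value 42
- D: memory 11, power 5, value 33
Best: 75 rps.

75 rps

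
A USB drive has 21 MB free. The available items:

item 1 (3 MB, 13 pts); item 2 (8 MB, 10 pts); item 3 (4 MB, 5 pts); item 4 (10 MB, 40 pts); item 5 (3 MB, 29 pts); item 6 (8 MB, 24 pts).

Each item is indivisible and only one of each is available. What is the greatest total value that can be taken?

Check high-value combinations within 21 MB:
- item 4+item 5+item 6: size 10+3+8=21, value 40+29+24=93
- item 1+item 3+item 4+item 5: size 3+4+10+3=20, value 13+5+40+29=87
- item 1+item 4+item 5: size 3+10+3=16, value 13+40+29=82
- item 2+item 4+item 5: size 8+10+3=21, value 10+40+29=79
- item 1+item 4+item 6: size 3+10+8=21, value 13+40+24=77
Best: 93 pts.

93 pts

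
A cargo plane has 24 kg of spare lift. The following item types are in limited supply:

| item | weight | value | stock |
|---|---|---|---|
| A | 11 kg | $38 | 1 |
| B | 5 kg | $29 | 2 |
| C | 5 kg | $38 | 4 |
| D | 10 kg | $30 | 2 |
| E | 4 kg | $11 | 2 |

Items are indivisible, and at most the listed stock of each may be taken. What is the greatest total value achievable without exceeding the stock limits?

$163

Top feasible selections:
- 4×C + 1×E: weight 24, value 163
- 1×B + 3×C + 1×E: weight 24, value 154
- 4×C: weight 20, value 152
- 2×B + 2×C + 1×E: weight 24, value 145
Best: $163.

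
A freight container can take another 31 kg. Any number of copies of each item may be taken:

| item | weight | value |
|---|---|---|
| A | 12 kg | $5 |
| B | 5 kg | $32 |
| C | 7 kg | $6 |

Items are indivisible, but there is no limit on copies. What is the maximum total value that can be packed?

Best value-per-unit is B at 32/5, and filling with it alone uses weight 6×5=30. No mix of the others beats 6×32 = 192.

$192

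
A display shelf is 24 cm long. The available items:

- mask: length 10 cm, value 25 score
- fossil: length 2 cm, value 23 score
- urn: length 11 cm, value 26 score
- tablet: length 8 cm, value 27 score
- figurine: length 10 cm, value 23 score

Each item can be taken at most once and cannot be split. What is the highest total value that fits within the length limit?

76 score

Check high-value combinations within 24 cm:
- fossil+urn+tablet: length 2+11+8=21, value 23+26+27=76
- mask+fossil+tablet: length 10+2+8=20, value 25+23+27=75
- mask+fossil+urn: length 10+2+11=23, value 25+23+26=74
Best: 76 score.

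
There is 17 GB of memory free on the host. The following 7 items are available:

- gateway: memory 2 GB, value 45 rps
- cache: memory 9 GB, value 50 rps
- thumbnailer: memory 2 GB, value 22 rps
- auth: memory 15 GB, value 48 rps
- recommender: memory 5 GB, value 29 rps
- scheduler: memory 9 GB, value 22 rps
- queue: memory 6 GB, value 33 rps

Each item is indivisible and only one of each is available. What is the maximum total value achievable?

Check high-value combinations within 17 GB:
- gateway+thumbnailer+recommender+queue: memory 2+2+5+6=15, value 45+22+29+33=129
- gateway+cache+queue: memory 2+9+6=17, value 45+50+33=128
- gateway+cache+recommender: memory 2+9+5=16, value 45+50+29=124
- gateway+cache+thumbnailer: memory 2+9+2=13, value 45+50+22=117
Best: 129 rps.

129 rps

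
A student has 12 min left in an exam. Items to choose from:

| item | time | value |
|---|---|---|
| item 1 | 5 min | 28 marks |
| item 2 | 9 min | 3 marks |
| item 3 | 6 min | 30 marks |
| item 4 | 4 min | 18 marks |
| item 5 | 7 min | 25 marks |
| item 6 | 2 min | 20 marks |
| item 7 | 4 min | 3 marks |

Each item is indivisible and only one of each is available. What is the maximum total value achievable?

Check high-value combinations within 12 min:
- item 3+item 4+item 6: time 6+4+2=12, value 30+18+20=68
- item 1+item 4+item 6: time 5+4+2=11, value 28+18+20=66
- item 1+item 3: time 5+6=11, value 28+30=58
- item 1+item 5: time 5+7=12, value 28+25=53
- item 3+item 6+item 7: time 6+2+4=12, value 30+20+3=53
Best: 68 marks.

68 marks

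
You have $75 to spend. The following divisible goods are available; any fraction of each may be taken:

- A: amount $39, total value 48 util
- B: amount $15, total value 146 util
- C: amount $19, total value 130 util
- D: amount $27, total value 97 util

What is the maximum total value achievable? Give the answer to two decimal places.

Take in order of value per unit:
- B (146/15 per unit): all 15 → value 146, running total 146.00
- C (130/19 per unit): all 19 → value 130, running total 276.00
- D (97/27 per unit): all 27 → value 97, running total 373.00
- A (48/39 per unit): 14 of 39 → value 14×48/39 = 17.2308, running total 390.23
Total 390.23.

390.23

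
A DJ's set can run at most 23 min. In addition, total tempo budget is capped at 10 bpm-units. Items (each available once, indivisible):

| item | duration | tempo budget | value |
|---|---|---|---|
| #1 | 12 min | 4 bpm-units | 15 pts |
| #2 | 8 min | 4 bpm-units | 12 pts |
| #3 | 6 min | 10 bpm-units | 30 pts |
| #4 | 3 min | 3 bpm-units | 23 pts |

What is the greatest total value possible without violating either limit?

Feasible sets respecting both limits:
- #1+#4: duration 15, tempo budget 7, value 38
- #2+#4: duration 11, tempo budget 7, value 35
- #3: duration 6, tempo budget 10, value 30
- #1+#2: duration 20, tempo budget 8, value 27
Best: 38 pts.

38 pts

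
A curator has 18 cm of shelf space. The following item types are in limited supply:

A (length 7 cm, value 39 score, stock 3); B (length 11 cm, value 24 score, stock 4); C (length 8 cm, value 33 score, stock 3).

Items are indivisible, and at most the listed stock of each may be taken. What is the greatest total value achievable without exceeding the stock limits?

Best selections within length 18 and stock limits:
- 2×A: length 14, value 78
- 1×A + 1×C: length 15, value 72
Best: 78 score.

78 score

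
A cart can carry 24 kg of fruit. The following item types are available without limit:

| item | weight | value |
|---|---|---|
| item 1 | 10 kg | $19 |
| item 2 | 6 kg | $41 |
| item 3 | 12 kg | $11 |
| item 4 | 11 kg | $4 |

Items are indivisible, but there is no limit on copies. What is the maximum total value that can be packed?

Best value-per-unit is item 2 at 41/6, and filling with it alone uses weight 4×6=24. No mix of the others beats 4×41 = 164.

$164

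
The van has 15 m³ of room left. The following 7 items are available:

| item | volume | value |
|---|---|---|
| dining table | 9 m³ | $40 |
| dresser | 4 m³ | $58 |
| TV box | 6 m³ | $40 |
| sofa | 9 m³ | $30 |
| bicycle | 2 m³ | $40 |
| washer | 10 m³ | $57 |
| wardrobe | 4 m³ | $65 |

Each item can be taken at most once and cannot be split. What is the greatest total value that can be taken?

$163

Check high-value combinations within 15 m³:
- dresser+bicycle+wardrobe: volume 4+2+4=10, value 58+40+65=163
- dresser+TV box+wardrobe: volume 4+6+4=14, value 58+40+65=163
- TV box+bicycle+wardrobe: volume 6+2+4=12, value 40+40+65=145
- dining table+bicycle+wardrobe: volume 9+2+4=15, value 40+40+65=145
Best: $163.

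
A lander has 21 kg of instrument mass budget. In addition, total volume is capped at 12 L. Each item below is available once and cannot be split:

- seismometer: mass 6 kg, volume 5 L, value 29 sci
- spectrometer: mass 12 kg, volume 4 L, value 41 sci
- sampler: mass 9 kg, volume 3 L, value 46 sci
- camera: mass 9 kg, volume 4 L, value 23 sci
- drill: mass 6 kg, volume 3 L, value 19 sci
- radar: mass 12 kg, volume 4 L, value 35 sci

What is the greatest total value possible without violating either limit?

Feasible sets respecting both limits:
- seismometer+sampler+drill: mass 21, volume 11, value 94
- spectrometer+sampler: mass 21, volume 7, value 87
- sampler+radar: mass 21, volume 7, value 81
- seismometer+sampler: mass 15, volume 8, value 75
Best: 94 sci.

94 sci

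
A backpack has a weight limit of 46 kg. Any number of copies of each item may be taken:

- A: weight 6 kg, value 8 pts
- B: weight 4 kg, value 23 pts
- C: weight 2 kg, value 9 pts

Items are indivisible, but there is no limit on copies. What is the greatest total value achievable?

262 pts

Best value-per-unit is B at 23/4; filling with it alone gives 11×23 = 253.
Optimal mix: 11×B + 1×C → weight 46, value 262.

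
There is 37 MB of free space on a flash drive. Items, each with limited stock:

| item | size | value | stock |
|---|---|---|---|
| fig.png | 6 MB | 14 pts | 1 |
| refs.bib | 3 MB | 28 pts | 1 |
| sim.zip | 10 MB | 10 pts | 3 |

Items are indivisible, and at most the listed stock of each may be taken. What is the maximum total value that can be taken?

Top feasible selections:
- 1×fig.png + 1×refs.bib + 2×sim.zip: size 29, value 62
- 1×refs.bib + 3×sim.zip: size 33, value 58
Best: 62 pts.

62 pts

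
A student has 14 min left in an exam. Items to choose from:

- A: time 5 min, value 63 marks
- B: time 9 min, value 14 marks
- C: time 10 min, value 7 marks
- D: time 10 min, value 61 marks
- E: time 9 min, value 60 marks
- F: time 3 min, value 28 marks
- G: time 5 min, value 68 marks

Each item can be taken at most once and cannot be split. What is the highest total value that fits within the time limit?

Check high-value combinations within 14 min:
- A+F+G: time 5+3+5=13, value 63+28+68=159
- A+G: time 5+5=10, value 63+68=131
- E+G: time 9+5=14, value 60+68=128
- A+E: time 5+9=14, value 63+60=123
Best: 159 marks.

159 marks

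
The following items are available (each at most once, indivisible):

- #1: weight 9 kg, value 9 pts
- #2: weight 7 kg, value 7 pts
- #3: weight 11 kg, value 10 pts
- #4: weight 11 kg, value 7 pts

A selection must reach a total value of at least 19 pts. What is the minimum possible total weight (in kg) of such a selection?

Subsets with value ≥ 19, sorted by total weight:
- #1+#3: weight 20, value 19
- #1+#2+#3: weight 27, value 26
Minimum weight: 20 kg.

20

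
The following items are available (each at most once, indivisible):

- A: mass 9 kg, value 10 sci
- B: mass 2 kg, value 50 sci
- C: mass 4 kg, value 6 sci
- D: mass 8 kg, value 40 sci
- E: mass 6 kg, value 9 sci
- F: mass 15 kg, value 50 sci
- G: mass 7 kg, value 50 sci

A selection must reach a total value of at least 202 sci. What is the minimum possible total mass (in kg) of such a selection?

42

Subsets with value ≥ 202, sorted by total mass:
- B+C+D+E+F+G: mass 42, value 205
- A+B+C+D+F+G: mass 45, value 206
- A+B+D+E+F+G: mass 47, value 209
- A+B+C+D+E+F+G: mass 51, value 215
Minimum mass: 42 kg.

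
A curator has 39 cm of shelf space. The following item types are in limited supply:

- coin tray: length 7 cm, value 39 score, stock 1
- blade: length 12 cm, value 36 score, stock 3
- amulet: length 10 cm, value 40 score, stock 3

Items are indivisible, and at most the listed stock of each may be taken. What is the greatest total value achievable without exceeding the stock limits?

Top feasible selections:
- 1×coin tray + 3×amulet: length 37, value 159
- 1×coin tray + 1×blade + 2×amulet: length 39, value 155
Best: 159 score.

159 score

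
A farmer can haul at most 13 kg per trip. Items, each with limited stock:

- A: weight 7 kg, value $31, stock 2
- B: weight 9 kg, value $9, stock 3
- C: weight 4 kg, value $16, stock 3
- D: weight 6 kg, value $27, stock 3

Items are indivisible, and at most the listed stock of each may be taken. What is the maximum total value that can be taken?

$58

Best selections within weight 13 and stock limits:
- 1×A + 1×D: weight 13, value 58
- 2×D: weight 12, value 54
- 3×C: weight 12, value 48
Best: $58.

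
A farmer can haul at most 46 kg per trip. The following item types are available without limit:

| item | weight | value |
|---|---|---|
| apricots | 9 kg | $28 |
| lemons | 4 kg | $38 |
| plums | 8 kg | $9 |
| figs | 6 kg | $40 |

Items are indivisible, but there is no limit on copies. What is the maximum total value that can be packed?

$420

Best value-per-unit is lemons at 38/4; filling with it alone gives 11×38 = 418.
Optimal mix: 10×lemons + 1×figs → weight 46, value 420.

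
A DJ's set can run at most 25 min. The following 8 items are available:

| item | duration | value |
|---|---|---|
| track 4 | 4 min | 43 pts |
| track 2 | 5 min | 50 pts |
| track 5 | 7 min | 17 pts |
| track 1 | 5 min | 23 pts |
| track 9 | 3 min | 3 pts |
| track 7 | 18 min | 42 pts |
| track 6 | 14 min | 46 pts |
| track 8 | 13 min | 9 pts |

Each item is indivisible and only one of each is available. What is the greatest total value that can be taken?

Check high-value combinations within 25 min:
- track 4+track 2+track 6: duration 4+5+14=23, value 43+50+46=139
- track 4+track 2+track 5+track 1+track 9: duration 4+5+7+5+3=24, value 43+50+17+23+3=136
- track 4+track 2+track 5+track 1: duration 4+5+7+5=21, value 43+50+17+23=133
Best: 139 pts.

139 pts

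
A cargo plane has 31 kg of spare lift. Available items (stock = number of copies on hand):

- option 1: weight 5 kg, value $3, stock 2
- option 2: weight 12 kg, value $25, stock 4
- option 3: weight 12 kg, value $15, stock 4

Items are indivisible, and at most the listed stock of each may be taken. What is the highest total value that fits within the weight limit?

Top feasible selections:
- 1×option 1 + 2×option 2: weight 29, value 53
- 2×option 2: weight 24, value 50
- 1×option 1 + 1×option 2 + 1×option 3: weight 29, value 43
- 1×option 2 + 1×option 3: weight 24, value 40
Best: $53.

$53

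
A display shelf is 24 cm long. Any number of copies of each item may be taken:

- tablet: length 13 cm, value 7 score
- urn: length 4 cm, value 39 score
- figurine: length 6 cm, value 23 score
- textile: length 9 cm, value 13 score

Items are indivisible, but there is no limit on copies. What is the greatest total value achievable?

Best value-per-unit is urn at 39/4, and filling with it alone uses length 6×4=24. No mix of the others beats 6×39 = 234.

234 score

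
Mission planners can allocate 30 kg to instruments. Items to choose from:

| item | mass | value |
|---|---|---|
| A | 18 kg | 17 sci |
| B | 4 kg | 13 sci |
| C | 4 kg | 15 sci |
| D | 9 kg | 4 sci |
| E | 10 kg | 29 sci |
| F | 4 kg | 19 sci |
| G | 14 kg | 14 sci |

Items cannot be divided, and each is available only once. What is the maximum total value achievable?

Check high-value combinations within 30 kg:
- B+C+E+F: mass 4+4+10+4=22, value 13+15+29+19=76
- C+D+E+F: mass 4+9+10+4=27, value 15+4+29+19=67
- B+D+E+F: mass 4+9+10+4=27, value 13+4+29+19=65
- A+B+C+F: mass 18+4+4+4=30, value 17+13+15+19=64
Best: 76 sci.

76 sci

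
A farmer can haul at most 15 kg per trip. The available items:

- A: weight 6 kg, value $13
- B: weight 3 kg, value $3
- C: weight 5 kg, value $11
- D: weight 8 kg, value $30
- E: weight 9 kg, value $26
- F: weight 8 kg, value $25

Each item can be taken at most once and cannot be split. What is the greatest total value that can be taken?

Check high-value combinations within 15 kg:
- A+D: weight 6+8=14, value 13+30=43
- C+D: weight 5+8=13, value 11+30=41
- A+E: weight 6+9=15, value 13+26=39
- A+F: weight 6+8=14, value 13+25=38
- C+E: weight 5+9=14, value 11+26=37
Best: $43.

$43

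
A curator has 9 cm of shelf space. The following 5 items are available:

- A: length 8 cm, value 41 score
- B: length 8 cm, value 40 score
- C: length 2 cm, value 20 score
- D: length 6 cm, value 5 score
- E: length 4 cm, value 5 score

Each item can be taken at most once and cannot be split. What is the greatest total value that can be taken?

Check high-value combinations within 9 cm:
- A: length 8, value 41
- B: length 8, value 40
- C+E: length 2+4=6, value 20+5=25
Best: 41 score.

41 score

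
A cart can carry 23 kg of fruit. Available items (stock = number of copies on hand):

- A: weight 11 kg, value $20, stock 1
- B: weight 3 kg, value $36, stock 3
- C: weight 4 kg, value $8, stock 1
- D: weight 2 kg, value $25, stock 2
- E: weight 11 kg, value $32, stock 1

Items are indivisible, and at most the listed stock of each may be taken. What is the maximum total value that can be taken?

Top feasible selections:
- 3×B + 1×C + 2×D: weight 17, value 166
- 3×B + 1×D + 1×E: weight 22, value 165
- 3×B + 2×D: weight 13, value 158
Best: $166.

$166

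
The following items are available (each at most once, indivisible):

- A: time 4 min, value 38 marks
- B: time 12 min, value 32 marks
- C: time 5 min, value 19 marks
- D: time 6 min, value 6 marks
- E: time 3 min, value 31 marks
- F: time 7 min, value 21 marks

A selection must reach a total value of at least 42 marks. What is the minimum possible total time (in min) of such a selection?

7

Subsets with value ≥ 42, sorted by total time:
- A+E: time 7, value 69
- C+E: time 8, value 50
- A+C: time 9, value 57
- E+F: time 10, value 52
Minimum time: 7 min.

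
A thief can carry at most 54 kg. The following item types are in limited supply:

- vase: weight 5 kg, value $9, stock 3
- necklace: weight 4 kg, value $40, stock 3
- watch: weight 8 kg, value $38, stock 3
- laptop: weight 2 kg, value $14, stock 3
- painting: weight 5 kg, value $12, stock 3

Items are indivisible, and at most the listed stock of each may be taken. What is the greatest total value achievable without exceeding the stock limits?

Top feasible selections:
- 3×necklace + 3×watch + 3×laptop + 2×painting: weight 52, value 300
- 1×vase + 3×necklace + 3×watch + 3×laptop + 1×painting: weight 52, value 297
Best: $300.

$300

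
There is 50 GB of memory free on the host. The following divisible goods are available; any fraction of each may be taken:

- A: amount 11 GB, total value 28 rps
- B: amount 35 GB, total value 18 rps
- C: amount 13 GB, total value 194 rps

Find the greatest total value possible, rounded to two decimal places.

Take in order of value per unit:
- C (194/13 per unit): all 13 → value 194, running total 194.00
- A (28/11 per unit): all 11 → value 28, running total 222.00
- B (18/35 per unit): 26 of 35 → value 26×18/35 = 13.3714, running total 235.37
Total 235.37.

235.37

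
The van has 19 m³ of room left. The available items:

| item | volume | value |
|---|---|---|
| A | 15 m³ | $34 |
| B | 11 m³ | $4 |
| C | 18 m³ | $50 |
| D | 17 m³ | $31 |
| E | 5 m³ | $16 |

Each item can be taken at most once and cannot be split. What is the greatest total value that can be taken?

This is a 0/1 knapsack; check combinations near the capacity.
- C: volume 18, value 50
- A: volume 15, value 34
- D: volume 17, value 31
- B+E: volume 11+5=16, value 4+16=20
Best: $50.

$50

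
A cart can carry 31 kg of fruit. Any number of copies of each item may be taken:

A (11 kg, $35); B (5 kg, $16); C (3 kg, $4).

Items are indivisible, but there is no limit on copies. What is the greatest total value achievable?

$99

Best value-per-unit is B at 16/5; filling with it alone gives 6×16 = 96.
Optimal mix: 1×A + 4×B → weight 31, value 99.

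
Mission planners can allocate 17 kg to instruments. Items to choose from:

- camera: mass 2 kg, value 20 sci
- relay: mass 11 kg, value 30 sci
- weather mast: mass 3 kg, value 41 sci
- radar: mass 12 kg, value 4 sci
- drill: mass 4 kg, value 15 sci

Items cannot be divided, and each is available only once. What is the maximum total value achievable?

Check high-value combinations within 17 kg:
- camera+relay+weather mast: mass 2+11+3=16, value 20+30+41=91
- camera+weather mast+drill: mass 2+3+4=9, value 20+41+15=76
- relay+weather mast: mass 11+3=14, value 30+41=71
- camera+weather mast+radar: mass 2+3+12=17, value 20+41+4=65
- camera+relay+drill: mass 2+11+4=17, value 20+30+15=65
Best: 91 sci.

91 sci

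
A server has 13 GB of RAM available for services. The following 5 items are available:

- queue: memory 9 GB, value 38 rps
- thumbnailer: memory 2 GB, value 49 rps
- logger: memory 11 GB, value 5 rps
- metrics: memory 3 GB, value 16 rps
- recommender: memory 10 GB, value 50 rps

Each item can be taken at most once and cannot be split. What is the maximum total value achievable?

99 rps

Check high-value combinations within 13 GB:
- thumbnailer+recommender: memory 2+10=12, value 49+50=99
- queue+thumbnailer: memory 9+2=11, value 38+49=87
- metrics+recommender: memory 3+10=13, value 16+50=66
- thumbnailer+metrics: memory 2+3=5, value 49+16=65
- queue+metrics: memory 9+3=12, value 38+16=54
Best: 99 rps.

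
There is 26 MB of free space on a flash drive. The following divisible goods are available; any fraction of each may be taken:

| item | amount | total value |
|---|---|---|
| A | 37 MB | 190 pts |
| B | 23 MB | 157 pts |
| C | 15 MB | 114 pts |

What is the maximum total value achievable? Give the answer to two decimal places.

189.09

Take in order of value per unit:
- C (114/15 per unit): all 15 → value 114, running total 114.00
- B (157/23 per unit): 11 of 23 → value 11×157/23 = 75.0870, running total 189.09
Total 189.09.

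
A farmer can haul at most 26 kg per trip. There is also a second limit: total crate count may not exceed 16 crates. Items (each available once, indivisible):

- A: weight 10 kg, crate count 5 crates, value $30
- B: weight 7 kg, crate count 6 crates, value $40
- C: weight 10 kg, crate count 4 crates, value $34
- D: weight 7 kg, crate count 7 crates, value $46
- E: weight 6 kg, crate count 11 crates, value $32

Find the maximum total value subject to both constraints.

$86

Feasible sets respecting both limits:
- B+D: weight 14, crate count 13, value 86
- C+D: weight 17, crate count 11, value 80
- A+D: weight 17, crate count 12, value 76
Best: $86.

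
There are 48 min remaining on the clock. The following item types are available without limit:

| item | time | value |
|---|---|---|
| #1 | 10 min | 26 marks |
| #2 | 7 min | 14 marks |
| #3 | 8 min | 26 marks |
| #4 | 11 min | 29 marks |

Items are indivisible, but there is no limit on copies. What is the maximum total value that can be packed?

156 marks

Best value-per-unit is #3 at 26/8, and filling with it alone uses time 6×8=48. No mix of the others beats 6×26 = 156.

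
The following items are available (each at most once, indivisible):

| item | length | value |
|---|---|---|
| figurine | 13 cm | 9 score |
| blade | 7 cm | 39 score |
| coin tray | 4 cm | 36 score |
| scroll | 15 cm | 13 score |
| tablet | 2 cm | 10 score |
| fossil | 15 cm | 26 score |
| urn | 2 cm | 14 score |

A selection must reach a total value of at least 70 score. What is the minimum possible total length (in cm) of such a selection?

11

Subsets with value ≥ 70, sorted by total length:
- blade+coin tray: length 11, value 75
- blade+coin tray+urn: length 13, value 89
- blade+coin tray+tablet: length 13, value 85
Minimum length: 11 cm.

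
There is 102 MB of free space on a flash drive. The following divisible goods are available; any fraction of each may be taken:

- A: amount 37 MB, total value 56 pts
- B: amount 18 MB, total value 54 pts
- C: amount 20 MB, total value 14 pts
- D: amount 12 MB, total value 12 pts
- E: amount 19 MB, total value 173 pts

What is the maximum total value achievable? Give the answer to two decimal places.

306.20

Take in order of value per unit:
- E (173/19 per unit): all 19 → value 173, running total 173.00
- B (54/18 per unit): all 18 → value 54, running total 227.00
- A (56/37 per unit): all 37 → value 56, running total 283.00
- D (12/12 per unit): all 12 → value 12, running total 295.00
- C (14/20 per unit): 16 of 20 → value 16×14/20 = 11.2000, running total 306.20
Total 306.20.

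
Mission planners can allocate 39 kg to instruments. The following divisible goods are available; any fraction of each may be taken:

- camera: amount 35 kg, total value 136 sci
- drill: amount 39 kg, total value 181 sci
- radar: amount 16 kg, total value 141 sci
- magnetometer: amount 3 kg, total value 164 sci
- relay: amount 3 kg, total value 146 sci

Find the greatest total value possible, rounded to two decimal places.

Take in order of value per unit:
- magnetometer (164/3 per unit): all 3 → value 164, running total 164.00
- relay (146/3 per unit): all 3 → value 146, running total 310.00
- radar (141/16 per unit): all 16 → value 141, running total 451.00
- drill (181/39 per unit): 17 of 39 → value 17×181/39 = 78.8974, running total 529.90
Total 529.90.

529.90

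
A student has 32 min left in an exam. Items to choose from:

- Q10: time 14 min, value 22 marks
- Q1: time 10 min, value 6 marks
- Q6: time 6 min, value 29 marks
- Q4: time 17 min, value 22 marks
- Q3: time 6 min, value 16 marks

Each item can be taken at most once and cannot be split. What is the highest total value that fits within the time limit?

67 marks

Check high-value combinations within 32 min:
- Q10+Q6+Q3: time 14+6+6=26, value 22+29+16=67
- Q6+Q4+Q3: time 6+17+6=29, value 29+22+16=67
- Q10+Q1+Q6: time 14+10+6=30, value 22+6+29=57
- Q10+Q6: time 14+6=20, value 22+29=51
- Q1+Q6+Q3: time 10+6+6=22, value 6+29+16=51
Best: 67 marks.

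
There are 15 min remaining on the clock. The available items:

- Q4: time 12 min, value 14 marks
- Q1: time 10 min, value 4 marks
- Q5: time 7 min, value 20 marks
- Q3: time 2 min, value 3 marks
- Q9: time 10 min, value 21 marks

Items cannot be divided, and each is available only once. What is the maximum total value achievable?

Check high-value combinations within 15 min:
- Q3+Q9: time 2+10=12, value 3+21=24
- Q5+Q3: time 7+2=9, value 20+3=23
- Q9: time 10, value 21
- Q5: time 7, value 20
Best: 24 marks.

24 marks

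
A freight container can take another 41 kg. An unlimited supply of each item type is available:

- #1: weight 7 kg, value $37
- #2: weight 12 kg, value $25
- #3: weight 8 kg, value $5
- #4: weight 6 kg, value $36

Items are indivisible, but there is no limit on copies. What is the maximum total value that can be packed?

Best value-per-unit is #4 at 36/6; filling with it alone gives 6×36 = 216.
Optimal mix: 5×#1 + 1×#4 → weight 41, value 221.

$221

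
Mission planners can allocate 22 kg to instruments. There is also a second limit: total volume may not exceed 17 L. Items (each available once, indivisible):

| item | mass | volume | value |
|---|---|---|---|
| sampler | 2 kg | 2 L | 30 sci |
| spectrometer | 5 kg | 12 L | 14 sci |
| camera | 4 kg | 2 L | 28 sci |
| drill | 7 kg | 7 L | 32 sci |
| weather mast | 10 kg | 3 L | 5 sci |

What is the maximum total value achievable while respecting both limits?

90 sci

Feasible sets respecting both limits:
- sampler+camera+drill: mass 13, volume 11, value 90
- sampler+spectrometer+camera: mass 11, volume 16, value 72
- sampler+drill+weather mast: mass 19, volume 12, value 67
Best: 90 sci.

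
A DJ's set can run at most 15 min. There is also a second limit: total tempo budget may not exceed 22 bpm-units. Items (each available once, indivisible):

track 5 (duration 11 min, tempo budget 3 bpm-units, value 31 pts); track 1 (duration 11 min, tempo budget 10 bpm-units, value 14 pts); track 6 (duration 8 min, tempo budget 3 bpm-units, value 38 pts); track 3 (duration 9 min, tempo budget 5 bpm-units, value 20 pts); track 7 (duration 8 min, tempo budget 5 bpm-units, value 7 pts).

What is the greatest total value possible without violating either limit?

38 pts

Feasible sets respecting both limits:
- track 6: duration 8, tempo budget 3, value 38
- track 5: duration 11, tempo budget 3, value 31
- track 3: duration 9, tempo budget 5, value 20
Best: 38 pts.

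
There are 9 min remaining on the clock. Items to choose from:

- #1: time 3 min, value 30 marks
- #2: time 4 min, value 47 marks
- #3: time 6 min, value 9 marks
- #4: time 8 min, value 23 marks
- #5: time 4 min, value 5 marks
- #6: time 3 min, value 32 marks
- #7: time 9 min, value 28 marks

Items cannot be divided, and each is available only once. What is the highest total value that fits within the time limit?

Check high-value combinations within 9 min:
- #2+#6: time 4+3=7, value 47+32=79
- #1+#2: time 3+4=7, value 30+47=77
- #1+#6: time 3+3=6, value 30+32=62
Best: 79 marks.

79 marks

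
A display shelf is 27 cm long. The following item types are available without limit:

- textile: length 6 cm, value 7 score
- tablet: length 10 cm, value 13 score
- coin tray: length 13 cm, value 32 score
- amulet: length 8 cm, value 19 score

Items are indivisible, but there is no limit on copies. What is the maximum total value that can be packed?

Best value-per-unit is coin tray at 32/13, and filling with it alone uses length 2×13=26. No mix of the others beats 2×32 = 64.

64 score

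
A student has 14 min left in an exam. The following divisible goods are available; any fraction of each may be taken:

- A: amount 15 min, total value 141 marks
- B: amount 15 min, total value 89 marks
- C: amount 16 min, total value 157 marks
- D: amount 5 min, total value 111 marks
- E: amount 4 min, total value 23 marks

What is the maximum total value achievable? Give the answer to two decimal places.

199.31

Take in order of value per unit:
- D (111/5 per unit): all 5 → value 111, running total 111.00
- C (157/16 per unit): 9 of 16 → value 9×157/16 = 88.3125, running total 199.31
Total 199.31.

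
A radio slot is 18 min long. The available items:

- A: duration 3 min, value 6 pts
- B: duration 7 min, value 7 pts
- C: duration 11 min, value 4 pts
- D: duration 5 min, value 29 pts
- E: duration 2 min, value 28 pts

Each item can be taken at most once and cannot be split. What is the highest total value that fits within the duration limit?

Check high-value combinations within 18 min:
- A+B+D+E: duration 3+7+5+2=17, value 6+7+29+28=70
- B+D+E: duration 7+5+2=14, value 7+29+28=64
- A+D+E: duration 3+5+2=10, value 6+29+28=63
- C+D+E: duration 11+5+2=18, value 4+29+28=61
- D+E: duration 5+2=7, value 29+28=57
Best: 70 pts.

70 pts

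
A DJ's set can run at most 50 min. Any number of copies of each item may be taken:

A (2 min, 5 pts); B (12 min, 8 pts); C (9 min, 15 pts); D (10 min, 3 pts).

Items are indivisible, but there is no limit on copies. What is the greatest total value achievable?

Best value-per-unit is A at 5/2, and filling with it alone uses duration 25×2=50. No mix of the others beats 25×5 = 125.

125 pts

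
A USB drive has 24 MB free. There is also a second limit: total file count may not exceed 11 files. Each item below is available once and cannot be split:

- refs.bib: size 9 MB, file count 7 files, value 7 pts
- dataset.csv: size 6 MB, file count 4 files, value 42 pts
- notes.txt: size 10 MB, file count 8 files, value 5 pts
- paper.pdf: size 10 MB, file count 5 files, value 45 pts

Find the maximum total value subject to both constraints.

87 pts

Feasible sets respecting both limits:
- dataset.csv+paper.pdf: size 16, file count 9, value 87
- refs.bib+dataset.csv: size 15, file count 11, value 49
- paper.pdf: size 10, file count 5, value 45
- dataset.csv: size 6, file count 4, value 42
Best: 87 pts.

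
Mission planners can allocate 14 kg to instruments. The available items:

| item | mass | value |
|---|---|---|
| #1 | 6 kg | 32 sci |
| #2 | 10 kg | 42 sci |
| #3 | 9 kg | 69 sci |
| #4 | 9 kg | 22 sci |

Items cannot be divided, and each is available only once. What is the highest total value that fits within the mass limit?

Check high-value combinations within 14 kg:
- #3: mass 9, value 69
- #2: mass 10, value 42
- #1: mass 6, value 32
- #4: mass 9, value 22
Best: 69 sci.

69 sci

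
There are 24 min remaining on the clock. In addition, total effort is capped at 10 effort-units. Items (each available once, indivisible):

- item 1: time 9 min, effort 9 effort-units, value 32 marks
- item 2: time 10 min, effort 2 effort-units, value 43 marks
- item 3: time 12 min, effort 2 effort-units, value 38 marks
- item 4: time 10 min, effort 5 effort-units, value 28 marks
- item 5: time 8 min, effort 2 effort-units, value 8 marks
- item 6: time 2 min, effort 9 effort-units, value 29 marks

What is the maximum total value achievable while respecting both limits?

81 marks

Feasible sets respecting both limits:
- item 2+item 3: time 22, effort 4, value 81
- item 2+item 4: time 20, effort 7, value 71
- item 3+item 4: time 22, effort 7, value 66
Best: 81 marks.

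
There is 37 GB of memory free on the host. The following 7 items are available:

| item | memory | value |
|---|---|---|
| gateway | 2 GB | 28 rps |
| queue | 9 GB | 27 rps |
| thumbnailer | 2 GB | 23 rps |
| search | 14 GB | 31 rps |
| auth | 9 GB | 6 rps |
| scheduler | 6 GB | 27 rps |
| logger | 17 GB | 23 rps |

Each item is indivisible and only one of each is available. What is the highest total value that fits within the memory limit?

136 rps

This is a 0/1 knapsack; check combinations near the capacity.
- gateway+queue+thumbnailer+search+scheduler: memory 2+9+2+14+6=33, value 28+27+23+31+27=136
- gateway+queue+thumbnailer+scheduler+logger: memory 2+9+2+6+17=36, value 28+27+23+27+23=128
- gateway+thumbnailer+search+auth+scheduler: memory 2+2+14+9+6=33, value 28+23+31+6+27=115
Best: 136 rps.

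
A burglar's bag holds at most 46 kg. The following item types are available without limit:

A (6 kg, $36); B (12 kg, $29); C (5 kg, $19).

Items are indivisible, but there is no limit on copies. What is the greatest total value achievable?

$254

Best value-per-unit is A at 36/6; filling with it alone gives 7×36 = 252.
Optimal mix: 6×A + 2×C → weight 46, value 254.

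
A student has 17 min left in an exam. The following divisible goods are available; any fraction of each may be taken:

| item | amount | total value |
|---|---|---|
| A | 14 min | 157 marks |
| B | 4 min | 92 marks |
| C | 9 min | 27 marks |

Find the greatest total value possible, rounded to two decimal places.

Take in order of value per unit:
- B (92/4 per unit): all 4 → value 92, running total 92.00
- A (157/14 per unit): 13 of 14 → value 13×157/14 = 145.7857, running total 237.79
Total 237.79.

237.79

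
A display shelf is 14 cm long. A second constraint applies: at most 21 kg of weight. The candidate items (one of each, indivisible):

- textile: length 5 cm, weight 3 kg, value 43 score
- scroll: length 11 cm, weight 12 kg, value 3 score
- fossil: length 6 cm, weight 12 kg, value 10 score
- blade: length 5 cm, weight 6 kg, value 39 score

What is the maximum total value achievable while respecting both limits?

Feasible sets respecting both limits:
- textile+blade: length 10, weight 9, value 82
- textile+fossil: length 11, weight 15, value 53
- fossil+blade: length 11, weight 18, value 49
Best: 82 score.

82 score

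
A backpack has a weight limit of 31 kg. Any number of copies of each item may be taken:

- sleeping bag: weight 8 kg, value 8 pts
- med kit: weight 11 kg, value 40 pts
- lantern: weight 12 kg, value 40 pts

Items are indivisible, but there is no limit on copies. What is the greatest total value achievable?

88 pts

Best value-per-unit is med kit at 40/11; filling with it alone gives 2×40 = 80.
Optimal mix: 1×sleeping bag + 2×med kit → weight 30, value 88.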